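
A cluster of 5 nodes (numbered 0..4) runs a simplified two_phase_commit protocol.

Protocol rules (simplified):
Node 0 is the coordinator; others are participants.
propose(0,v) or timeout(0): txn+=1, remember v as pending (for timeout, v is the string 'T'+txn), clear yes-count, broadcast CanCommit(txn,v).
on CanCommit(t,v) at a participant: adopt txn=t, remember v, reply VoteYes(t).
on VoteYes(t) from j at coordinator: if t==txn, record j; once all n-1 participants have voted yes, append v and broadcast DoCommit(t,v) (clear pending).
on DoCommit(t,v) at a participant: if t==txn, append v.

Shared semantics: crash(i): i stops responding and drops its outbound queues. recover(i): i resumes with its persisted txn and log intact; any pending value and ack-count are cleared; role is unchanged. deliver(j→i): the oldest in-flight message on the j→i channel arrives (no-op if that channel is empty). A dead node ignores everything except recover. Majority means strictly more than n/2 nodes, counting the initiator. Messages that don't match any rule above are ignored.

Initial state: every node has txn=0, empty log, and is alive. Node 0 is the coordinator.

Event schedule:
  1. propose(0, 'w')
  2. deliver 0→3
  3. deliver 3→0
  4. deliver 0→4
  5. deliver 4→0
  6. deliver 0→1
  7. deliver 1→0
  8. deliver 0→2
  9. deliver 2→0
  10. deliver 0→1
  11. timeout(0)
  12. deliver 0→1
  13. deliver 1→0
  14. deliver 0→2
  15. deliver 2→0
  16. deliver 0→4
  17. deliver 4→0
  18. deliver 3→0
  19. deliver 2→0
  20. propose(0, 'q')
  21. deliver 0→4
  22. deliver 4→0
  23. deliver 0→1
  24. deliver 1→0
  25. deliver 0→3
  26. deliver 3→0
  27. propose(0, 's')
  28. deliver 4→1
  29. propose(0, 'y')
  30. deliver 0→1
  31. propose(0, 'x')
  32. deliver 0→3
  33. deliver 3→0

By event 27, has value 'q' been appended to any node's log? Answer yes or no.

step 1 propose(0,'w'): 0={coor,t=1,log=-}
step 2 deliver 0→3: 3={part,t=1,log=-}
step 3 deliver 3→0: —
step 4 deliver 0→4: 4={part,t=1,log=-}
step 5 deliver 4→0: —
step 6 deliver 0→1: 1={part,t=1,log=-}
step 7 deliver 1→0: —
step 8 deliver 0→2: 2={part,t=1,log=-}
step 9 deliver 2→0: 0={coor,t=1,log=w}
step 10 deliver 0→1: 1={part,t=1,log=w}
step 11 timeout(0): 0={coor,t=2,log=w}
step 12 deliver 0→1: 1={part,t=2,log=w}
step 13 deliver 1→0: —
step 14 deliver 0→2: 2={part,t=1,log=w}
step 15 deliver 2→0: —
step 16 deliver 0→4: 4={part,t=1,log=w}
step 17 deliver 4→0: —
step 18 deliver 3→0: —
step 19 deliver 2→0: —
step 20 propose(0,'q'): 0={coor,t=3,log=w}
step 21 deliver 0→4: 4={part,t=2,log=w}
step 22 deliver 4→0: —
step 23 deliver 0→1: 1={part,t=3,log=w}
step 24 deliver 1→0: —
step 25 deliver 0→3: 3={part,t=1,log=w}
step 26 deliver 3→0: —
step 27 propose(0,'s'): 0={coor,t=4,log=w}

no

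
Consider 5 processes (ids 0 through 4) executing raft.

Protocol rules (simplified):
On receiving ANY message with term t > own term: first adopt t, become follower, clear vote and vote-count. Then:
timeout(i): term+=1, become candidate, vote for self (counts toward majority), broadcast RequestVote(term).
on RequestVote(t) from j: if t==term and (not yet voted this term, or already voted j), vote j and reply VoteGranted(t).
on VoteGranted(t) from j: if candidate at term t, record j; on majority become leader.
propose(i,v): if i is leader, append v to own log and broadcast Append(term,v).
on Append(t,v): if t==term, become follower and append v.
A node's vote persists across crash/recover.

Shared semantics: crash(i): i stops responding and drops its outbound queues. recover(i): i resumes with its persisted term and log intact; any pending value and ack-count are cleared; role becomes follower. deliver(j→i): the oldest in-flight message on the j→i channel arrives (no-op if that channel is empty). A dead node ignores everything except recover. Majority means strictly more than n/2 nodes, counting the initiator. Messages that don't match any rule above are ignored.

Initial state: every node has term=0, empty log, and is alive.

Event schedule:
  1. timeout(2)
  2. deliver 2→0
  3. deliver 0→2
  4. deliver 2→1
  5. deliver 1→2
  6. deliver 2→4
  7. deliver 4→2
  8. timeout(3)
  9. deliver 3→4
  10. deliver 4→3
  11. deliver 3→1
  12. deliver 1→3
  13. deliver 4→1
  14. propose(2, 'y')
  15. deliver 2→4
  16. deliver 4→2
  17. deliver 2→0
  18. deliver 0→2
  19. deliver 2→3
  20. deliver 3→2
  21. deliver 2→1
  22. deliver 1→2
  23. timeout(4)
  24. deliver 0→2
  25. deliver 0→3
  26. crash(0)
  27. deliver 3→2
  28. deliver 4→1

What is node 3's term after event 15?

1

[1] timeout(2) → N2(cand t1 [-])
[2] deliver 2→0 → N0(foll t1 [-])
[3] deliver 0→2 → ∅
[4] deliver 2→1 → N1(foll t1 [-])
[5] deliver 1→2 → N2(lead t1 [-])
[6] deliver 2→4 → N4(foll t1 [-])
[7] deliver 4→2 → ∅
[8] timeout(3) → N3(cand t1 [-])
[9] deliver 3→4 → ∅
[10] deliver 4→3 → ∅
[11] deliver 3→1 → ∅
[12] deliver 1→3 → ∅
[13] deliver 4→1 → ∅
[14] propose(2,'y') → N2(lead t1 [y])
[15] deliver 2→4 → N4(foll t1 [y])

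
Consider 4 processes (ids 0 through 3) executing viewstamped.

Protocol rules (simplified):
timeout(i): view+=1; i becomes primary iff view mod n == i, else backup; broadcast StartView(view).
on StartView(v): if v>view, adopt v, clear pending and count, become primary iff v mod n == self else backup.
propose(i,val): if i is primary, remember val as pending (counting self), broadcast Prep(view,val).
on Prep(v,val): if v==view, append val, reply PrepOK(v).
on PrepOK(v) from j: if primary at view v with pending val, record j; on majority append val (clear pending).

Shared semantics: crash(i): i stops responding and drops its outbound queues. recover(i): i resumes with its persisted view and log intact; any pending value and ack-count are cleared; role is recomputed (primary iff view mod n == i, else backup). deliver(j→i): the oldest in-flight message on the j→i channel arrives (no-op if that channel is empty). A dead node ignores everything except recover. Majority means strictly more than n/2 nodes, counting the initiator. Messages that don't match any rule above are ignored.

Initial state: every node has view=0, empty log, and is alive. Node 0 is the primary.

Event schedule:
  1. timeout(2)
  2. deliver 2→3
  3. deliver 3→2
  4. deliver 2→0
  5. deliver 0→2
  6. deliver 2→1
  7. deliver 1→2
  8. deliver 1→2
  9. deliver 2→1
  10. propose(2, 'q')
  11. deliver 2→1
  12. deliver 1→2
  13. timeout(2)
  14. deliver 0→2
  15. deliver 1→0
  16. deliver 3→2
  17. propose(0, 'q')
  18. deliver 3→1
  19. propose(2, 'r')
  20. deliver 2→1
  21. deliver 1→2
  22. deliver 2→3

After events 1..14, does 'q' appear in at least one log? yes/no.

after 1 — timeout(2): n2:back/v1/[-]
after 2 — deliver 2→3: n3:back/v1/[-]
after 3 — deliver 3→2: ·
after 4 — deliver 2→0: n0:back/v1/[-]
after 5 — deliver 0→2: ·
after 6 — deliver 2→1: n1:prim/v1/[-]
after 7 — deliver 1→2: ·
after 8 — deliver 1→2: ·
after 9 — deliver 2→1: ·
after 10 — propose(2,'q'): ·
after 11 — deliver 2→1: ·
after 12 — deliver 1→2: ·
after 13 — timeout(2): n2:prim/v2/[-]
after 14 — deliver 0→2: ·

no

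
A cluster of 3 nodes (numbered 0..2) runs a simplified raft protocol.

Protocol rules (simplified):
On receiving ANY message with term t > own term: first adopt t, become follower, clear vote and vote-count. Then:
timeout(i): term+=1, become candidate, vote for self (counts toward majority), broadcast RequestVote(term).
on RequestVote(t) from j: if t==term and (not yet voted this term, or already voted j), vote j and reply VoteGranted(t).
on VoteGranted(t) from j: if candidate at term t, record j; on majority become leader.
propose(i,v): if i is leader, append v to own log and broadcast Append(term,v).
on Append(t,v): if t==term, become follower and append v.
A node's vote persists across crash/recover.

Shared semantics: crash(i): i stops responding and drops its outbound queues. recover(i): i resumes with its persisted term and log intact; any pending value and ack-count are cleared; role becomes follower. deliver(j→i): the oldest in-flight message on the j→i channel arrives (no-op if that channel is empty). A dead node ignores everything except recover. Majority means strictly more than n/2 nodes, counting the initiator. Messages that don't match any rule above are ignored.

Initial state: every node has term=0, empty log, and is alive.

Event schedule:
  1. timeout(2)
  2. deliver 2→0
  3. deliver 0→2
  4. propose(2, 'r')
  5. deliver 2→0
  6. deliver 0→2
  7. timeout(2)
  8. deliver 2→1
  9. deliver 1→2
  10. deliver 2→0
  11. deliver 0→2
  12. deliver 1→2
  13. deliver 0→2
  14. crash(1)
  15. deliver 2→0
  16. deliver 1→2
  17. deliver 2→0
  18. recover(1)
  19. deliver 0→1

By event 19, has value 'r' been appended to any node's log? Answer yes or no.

[1] timeout(2) → N2(cand t1 [-])
[2] deliver 2→0 → N0(foll t1 [-])
[3] deliver 0→2 → N2(lead t1 [-])
[4] propose(2,'r') → N2(lead t1 [r])
[5] deliver 2→0 → N0(foll t1 [r])
[6] deliver 0→2 → ∅
[7] timeout(2) → N2(cand t2 [r])
[8] deliver 2→1 → N1(foll t1 [-])
[9] deliver 1→2 → ∅
[10] deliver 2→0 → N0(foll t2 [r])
[11] deliver 0→2 → N2(lead t2 [r])
[12] deliver 1→2 → ∅
[13] deliver 0→2 → ∅
[14] crash(1) → N1(✗foll t1 [-])
[15] deliver 2→0 → ∅
[16] deliver 1→2 → ∅
[17] deliver 2→0 → ∅
[18] recover(1) → N1(foll t1 [-])
[19] deliver 0→1 → ∅

yes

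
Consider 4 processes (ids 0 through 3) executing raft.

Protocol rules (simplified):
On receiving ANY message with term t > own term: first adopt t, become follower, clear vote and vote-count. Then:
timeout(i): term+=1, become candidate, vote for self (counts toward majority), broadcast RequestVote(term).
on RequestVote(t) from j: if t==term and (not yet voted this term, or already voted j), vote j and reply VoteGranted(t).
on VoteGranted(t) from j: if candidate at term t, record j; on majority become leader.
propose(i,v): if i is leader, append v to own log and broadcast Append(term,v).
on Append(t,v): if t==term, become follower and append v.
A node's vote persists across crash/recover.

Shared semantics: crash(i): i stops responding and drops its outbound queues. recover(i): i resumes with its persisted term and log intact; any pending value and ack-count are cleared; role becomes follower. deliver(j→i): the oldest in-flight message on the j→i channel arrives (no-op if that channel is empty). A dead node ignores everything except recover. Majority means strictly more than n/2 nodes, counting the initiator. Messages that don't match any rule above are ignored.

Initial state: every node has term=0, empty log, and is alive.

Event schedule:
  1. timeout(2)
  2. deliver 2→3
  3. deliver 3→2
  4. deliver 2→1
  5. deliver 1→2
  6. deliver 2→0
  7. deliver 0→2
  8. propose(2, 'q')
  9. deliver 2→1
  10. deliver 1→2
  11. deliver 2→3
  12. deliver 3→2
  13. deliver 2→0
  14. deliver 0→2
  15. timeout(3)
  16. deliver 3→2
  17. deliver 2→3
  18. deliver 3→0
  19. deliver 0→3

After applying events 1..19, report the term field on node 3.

e1 timeout(2): 2[cand,t=1,-]
e2 deliver 2→3: 3[foll,t=1,-]
e3 deliver 3→2: ·
e4 deliver 2→1: 1[foll,t=1,-]
e5 deliver 1→2: 2[lead,t=1,-]
e6 deliver 2→0: 0[foll,t=1,-]
e7 deliver 0→2: ·
e8 propose(2,'q'): 2[lead,t=1,q]
e9 deliver 2→1: 1[foll,t=1,q]
e10 deliver 1→2: ·
e11 deliver 2→3: 3[foll,t=1,q]
e12 deliver 3→2: ·
e13 deliver 2→0: 0[foll,t=1,q]
e14 deliver 0→2: ·
e15 timeout(3): 3[cand,t=2,q]
e16 deliver 3→2: 2[foll,t=2,q]
e17 deliver 2→3: ·
e18 deliver 3→0: 0[foll,t=2,q]
e19 deliver 0→3: 3[lead,t=2,q]

2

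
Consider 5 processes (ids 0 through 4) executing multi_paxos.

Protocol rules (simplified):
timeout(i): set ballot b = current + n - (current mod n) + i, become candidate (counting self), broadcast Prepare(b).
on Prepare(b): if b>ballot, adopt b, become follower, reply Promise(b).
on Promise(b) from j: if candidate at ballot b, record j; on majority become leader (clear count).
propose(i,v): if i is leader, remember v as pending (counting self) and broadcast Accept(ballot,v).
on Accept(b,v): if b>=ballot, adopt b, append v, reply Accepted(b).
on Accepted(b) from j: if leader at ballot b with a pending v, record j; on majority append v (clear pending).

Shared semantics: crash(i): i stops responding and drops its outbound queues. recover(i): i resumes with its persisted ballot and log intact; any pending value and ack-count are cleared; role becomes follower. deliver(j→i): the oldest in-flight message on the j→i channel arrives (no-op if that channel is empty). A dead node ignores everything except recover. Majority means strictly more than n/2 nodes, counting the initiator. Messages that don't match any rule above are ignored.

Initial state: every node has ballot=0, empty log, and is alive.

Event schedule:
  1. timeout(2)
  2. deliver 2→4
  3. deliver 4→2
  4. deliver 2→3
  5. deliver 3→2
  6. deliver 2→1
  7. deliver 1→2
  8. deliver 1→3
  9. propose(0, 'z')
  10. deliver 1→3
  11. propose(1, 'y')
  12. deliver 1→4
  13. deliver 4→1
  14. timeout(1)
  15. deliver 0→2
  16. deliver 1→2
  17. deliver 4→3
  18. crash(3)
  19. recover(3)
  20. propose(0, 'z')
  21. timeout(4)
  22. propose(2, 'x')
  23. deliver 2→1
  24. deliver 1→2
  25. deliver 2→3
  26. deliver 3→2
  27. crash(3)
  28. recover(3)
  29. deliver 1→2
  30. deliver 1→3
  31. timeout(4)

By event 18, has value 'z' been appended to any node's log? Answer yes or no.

no

e1 timeout(2): 2[cand,b=7,-]
e2 deliver 2→4: 4[foll,b=7,-]
e3 deliver 4→2: ·
e4 deliver 2→3: 3[foll,b=7,-]
e5 deliver 3→2: 2[lead,b=7,-]
e6 deliver 2→1: 1[foll,b=7,-]
e7 deliver 1→2: ·
e8 deliver 1→3: ·
e9 propose(0,'z'): ·
e10 deliver 1→3: ·
e11 propose(1,'y'): ·
e12 deliver 1→4: ·
e13 deliver 4→1: ·
e14 timeout(1): 1[cand,b=11,-]
e15 deliver 0→2: ·
e16 deliver 1→2: 2[foll,b=11,-]
e17 deliver 4→3: ·
e18 crash(3): 3[✗foll,b=7,-]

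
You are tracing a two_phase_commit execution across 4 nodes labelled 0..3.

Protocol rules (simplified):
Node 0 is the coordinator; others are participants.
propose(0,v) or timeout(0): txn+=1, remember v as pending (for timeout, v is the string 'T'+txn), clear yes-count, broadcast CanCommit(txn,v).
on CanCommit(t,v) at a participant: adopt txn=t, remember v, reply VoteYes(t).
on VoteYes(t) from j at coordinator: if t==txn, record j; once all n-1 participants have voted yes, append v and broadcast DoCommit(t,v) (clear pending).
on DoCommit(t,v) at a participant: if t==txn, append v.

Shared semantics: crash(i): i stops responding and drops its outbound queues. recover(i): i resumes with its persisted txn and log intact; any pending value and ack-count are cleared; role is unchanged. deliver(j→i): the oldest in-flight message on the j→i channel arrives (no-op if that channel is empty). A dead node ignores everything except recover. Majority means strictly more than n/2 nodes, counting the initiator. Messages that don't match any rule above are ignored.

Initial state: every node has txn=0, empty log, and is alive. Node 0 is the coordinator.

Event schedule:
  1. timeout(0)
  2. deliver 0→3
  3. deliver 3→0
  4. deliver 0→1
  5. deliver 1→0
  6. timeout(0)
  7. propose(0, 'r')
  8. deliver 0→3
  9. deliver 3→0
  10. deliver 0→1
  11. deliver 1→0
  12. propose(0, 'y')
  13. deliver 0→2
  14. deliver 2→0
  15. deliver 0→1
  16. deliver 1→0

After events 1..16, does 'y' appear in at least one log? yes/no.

1. timeout(0):  <0:coor t1 ->
2. deliver 0→3:  <3:part t1 ->
3. deliver 3→0:  nop
4. deliver 0→1:  <1:part t1 ->
5. deliver 1→0:  nop
6. timeout(0):  <0:coor t2 ->
7. propose(0,'r'):  <0:coor t3 ->
8. deliver 0→3:  <3:part t2 ->
9. deliver 3→0:  nop
10. deliver 0→1:  <1:part t2 ->
11. deliver 1→0:  nop
12. propose(0,'y'):  <0:coor t4 ->
13. deliver 0→2:  <2:part t1 ->
14. deliver 2→0:  nop
15. deliver 0→1:  <1:part t3 ->
16. deliver 1→0:  nop

no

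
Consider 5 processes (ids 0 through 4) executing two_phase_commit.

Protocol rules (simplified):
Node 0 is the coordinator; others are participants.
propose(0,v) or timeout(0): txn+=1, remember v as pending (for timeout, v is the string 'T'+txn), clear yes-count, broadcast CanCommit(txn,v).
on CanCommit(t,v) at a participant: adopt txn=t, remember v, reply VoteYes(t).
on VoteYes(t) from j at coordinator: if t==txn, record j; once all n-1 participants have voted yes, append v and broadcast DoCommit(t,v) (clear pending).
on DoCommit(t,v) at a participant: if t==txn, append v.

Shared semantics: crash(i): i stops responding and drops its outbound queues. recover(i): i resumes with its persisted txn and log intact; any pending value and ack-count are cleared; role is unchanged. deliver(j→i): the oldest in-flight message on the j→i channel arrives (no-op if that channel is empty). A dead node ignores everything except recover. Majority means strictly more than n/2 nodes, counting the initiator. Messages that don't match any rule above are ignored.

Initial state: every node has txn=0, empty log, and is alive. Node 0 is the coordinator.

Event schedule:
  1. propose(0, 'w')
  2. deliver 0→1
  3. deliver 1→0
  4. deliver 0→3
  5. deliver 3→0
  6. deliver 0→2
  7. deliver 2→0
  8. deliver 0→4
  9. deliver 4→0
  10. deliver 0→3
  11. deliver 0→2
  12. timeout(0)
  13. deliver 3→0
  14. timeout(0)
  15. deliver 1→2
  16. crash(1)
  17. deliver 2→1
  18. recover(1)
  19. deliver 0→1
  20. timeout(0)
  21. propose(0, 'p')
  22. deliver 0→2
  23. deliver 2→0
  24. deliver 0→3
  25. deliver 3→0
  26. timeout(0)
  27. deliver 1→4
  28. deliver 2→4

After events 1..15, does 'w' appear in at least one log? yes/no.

yes

e1 propose(0,'w'): 0[coor,t=1,-]
e2 deliver 0→1: 1[part,t=1,-]
e3 deliver 1→0: ·
e4 deliver 0→3: 3[part,t=1,-]
e5 deliver 3→0: ·
e6 deliver 0→2: 2[part,t=1,-]
e7 deliver 2→0: ·
e8 deliver 0→4: 4[part,t=1,-]
e9 deliver 4→0: 0[coor,t=1,w]
e10 deliver 0→3: 3[part,t=1,w]
e11 deliver 0→2: 2[part,t=1,w]
e12 timeout(0): 0[coor,t=2,w]
e13 deliver 3→0: ·
e14 timeout(0): 0[coor,t=3,w]
e15 deliver 1→2: ·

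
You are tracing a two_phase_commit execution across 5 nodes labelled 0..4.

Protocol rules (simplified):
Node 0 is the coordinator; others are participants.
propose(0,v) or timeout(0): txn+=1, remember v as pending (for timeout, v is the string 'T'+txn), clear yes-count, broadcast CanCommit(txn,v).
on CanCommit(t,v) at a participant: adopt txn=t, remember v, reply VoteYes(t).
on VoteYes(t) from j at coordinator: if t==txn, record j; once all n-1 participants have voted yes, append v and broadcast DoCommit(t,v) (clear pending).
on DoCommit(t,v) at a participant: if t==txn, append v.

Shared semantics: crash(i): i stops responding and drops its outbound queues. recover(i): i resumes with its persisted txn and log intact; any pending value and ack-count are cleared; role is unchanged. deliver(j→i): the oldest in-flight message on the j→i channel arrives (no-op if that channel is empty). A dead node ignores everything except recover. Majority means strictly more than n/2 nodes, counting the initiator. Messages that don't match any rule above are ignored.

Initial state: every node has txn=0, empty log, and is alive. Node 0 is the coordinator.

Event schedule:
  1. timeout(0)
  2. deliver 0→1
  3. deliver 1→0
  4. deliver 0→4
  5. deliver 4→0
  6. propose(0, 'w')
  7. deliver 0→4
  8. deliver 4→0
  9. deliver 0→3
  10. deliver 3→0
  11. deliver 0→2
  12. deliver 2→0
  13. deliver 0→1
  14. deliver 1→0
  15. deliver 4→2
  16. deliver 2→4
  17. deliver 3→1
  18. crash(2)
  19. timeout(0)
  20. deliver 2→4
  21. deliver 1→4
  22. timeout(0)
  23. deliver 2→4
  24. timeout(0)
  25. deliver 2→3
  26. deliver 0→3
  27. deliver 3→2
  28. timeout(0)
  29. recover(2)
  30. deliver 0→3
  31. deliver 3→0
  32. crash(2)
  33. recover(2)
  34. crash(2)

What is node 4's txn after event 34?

1. timeout(0):  <0:coor t1 ->
2. deliver 0→1:  <1:part t1 ->
3. deliver 1→0:  nop
4. deliver 0→4:  <4:part t1 ->
5. deliver 4→0:  nop
6. propose(0,'w'):  <0:coor t2 ->
7. deliver 0→4:  <4:part t2 ->
8. deliver 4→0:  nop
9. deliver 0→3:  <3:part t1 ->
10. deliver 3→0:  nop
11. deliver 0→2:  <2:part t1 ->
12. deliver 2→0:  nop
13. deliver 0→1:  <1:part t2 ->
14. deliver 1→0:  nop
15. deliver 4→2:  nop
16. deliver 2→4:  nop
17. deliver 3→1:  nop
18. crash(2):  <2:✗part t1 ->
19. timeout(0):  <0:coor t3 ->
20. deliver 2→4:  nop
21. deliver 1→4:  nop
22. timeout(0):  <0:coor t4 ->
23. deliver 2→4:  nop
24. timeout(0):  <0:coor t5 ->
25. deliver 2→3:  nop
26. deliver 0→3:  <3:part t2 ->
27. deliver 3→2:  nop
28. timeout(0):  <0:coor t6 ->
29. recover(2):  <2:part t1 ->
30. deliver 0→3:  <3:part t3 ->
31. deliver 3→0:  nop
32. crash(2):  <2:✗part t1 ->
33. recover(2):  <2:part t1 ->
34. crash(2):  <2:✗part t1 ->

2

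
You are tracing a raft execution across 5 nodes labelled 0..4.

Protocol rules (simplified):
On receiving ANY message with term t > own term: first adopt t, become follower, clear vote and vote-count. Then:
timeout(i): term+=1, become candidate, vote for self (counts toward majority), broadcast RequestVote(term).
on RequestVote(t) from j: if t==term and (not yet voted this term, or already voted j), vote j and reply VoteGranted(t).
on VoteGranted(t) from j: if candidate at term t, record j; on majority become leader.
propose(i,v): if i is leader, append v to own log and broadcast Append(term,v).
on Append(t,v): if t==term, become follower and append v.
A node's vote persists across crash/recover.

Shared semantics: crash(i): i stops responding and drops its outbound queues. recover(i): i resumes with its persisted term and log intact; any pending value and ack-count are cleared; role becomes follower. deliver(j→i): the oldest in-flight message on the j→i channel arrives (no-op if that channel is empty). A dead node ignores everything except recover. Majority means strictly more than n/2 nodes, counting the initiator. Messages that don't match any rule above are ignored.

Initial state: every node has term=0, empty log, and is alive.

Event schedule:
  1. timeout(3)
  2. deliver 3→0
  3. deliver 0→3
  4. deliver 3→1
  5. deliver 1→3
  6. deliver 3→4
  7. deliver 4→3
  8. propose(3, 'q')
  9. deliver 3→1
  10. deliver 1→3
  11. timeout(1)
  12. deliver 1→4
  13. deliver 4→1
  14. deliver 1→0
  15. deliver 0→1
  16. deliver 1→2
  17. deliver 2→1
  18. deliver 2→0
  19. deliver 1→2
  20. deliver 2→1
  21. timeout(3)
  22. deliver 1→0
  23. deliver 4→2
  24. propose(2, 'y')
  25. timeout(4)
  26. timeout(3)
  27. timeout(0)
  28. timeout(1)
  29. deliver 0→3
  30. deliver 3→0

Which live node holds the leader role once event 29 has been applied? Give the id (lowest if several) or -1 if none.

[1] timeout(3) → N3(cand t1 [-])
[2] deliver 3→0 → N0(foll t1 [-])
[3] deliver 0→3 → ∅
[4] deliver 3→1 → N1(foll t1 [-])
[5] deliver 1→3 → N3(lead t1 [-])
[6] deliver 3→4 → N4(foll t1 [-])
[7] deliver 4→3 → ∅
[8] propose(3,'q') → N3(lead t1 [q])
[9] deliver 3→1 → N1(foll t1 [q])
[10] deliver 1→3 → ∅
[11] timeout(1) → N1(cand t2 [q])
[12] deliver 1→4 → N4(foll t2 [-])
[13] deliver 4→1 → ∅
[14] deliver 1→0 → N0(foll t2 [-])
[15] deliver 0→1 → N1(lead t2 [q])
[16] deliver 1→2 → N2(foll t2 [-])
[17] deliver 2→1 → ∅
[18] deliver 2→0 → ∅
[19] deliver 1→2 → ∅
[20] deliver 2→1 → ∅
[21] timeout(3) → N3(cand t2 [q])
[22] deliver 1→0 → ∅
[23] deliver 4→2 → ∅
[24] propose(2,'y') → ∅
[25] timeout(4) → N4(cand t3 [-])
[26] timeout(3) → N3(cand t3 [q])
[27] timeout(0) → N0(cand t3 [-])
[28] timeout(1) → N1(cand t3 [q])
[29] deliver 0→3 → ∅

-1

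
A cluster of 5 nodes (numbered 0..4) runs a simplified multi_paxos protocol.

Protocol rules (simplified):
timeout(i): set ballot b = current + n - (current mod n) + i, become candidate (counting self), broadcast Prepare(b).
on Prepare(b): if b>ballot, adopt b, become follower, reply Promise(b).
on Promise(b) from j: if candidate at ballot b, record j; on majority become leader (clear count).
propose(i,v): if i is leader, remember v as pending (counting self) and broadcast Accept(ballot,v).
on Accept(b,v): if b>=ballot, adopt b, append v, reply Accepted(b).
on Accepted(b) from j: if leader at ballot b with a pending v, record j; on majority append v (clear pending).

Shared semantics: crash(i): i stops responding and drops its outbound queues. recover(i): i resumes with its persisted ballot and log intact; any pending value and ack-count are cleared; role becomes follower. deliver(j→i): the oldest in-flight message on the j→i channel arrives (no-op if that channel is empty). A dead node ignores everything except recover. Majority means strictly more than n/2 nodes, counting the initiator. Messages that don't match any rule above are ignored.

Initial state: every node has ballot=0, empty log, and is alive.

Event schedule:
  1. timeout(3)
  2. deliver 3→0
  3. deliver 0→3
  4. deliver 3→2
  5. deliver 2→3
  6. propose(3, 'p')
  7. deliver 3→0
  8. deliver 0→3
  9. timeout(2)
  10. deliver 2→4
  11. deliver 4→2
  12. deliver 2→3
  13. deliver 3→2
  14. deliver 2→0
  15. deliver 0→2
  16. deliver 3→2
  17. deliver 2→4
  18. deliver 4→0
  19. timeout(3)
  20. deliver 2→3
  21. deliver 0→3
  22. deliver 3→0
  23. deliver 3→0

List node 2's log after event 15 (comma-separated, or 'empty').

1. timeout(3):  <3:cand b8 ->
2. deliver 3→0:  <0:foll b8 ->
3. deliver 0→3:  nop
4. deliver 3→2:  <2:foll b8 ->
5. deliver 2→3:  <3:lead b8 ->
6. propose(3,'p'):  nop
7. deliver 3→0:  <0:foll b8 p>
8. deliver 0→3:  nop
9. timeout(2):  <2:cand b12 ->
10. deliver 2→4:  <4:foll b12 ->
11. deliver 4→2:  nop
12. deliver 2→3:  <3:foll b12 ->
13. deliver 3→2:  nop
14. deliver 2→0:  <0:foll b12 p>
15. deliver 0→2:  <2:lead b12 ->

empty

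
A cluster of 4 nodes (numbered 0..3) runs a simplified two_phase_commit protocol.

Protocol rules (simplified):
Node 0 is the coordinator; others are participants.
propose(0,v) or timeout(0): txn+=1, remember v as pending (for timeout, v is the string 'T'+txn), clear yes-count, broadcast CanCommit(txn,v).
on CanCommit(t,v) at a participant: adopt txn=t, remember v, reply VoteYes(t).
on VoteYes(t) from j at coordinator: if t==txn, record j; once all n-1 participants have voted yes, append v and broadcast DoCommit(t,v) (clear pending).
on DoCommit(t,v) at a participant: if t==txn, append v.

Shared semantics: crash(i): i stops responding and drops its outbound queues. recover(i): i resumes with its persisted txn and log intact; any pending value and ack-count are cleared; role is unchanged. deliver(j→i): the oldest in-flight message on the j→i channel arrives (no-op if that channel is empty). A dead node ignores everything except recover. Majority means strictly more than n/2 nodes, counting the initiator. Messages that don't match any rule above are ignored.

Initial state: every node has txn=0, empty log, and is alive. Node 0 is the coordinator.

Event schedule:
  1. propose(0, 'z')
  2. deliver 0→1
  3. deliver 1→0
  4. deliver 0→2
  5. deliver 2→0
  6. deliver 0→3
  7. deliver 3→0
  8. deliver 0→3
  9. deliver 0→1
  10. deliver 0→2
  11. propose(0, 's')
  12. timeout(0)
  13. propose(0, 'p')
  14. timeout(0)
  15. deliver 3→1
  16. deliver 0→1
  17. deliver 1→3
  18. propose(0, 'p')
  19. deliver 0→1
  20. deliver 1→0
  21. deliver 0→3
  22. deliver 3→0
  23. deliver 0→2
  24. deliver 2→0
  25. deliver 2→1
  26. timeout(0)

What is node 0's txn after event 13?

1. propose(0,'z'):  <0:coor t1 ->
2. deliver 0→1:  <1:part t1 ->
3. deliver 1→0:  nop
4. deliver 0→2:  <2:part t1 ->
5. deliver 2→0:  nop
6. deliver 0→3:  <3:part t1 ->
7. deliver 3→0:  <0:coor t1 z>
8. deliver 0→3:  <3:part t1 z>
9. deliver 0→1:  <1:part t1 z>
10. deliver 0→2:  <2:part t1 z>
11. propose(0,'s'):  <0:coor t2 z>
12. timeout(0):  <0:coor t3 z>
13. propose(0,'p'):  <0:coor t4 z>

4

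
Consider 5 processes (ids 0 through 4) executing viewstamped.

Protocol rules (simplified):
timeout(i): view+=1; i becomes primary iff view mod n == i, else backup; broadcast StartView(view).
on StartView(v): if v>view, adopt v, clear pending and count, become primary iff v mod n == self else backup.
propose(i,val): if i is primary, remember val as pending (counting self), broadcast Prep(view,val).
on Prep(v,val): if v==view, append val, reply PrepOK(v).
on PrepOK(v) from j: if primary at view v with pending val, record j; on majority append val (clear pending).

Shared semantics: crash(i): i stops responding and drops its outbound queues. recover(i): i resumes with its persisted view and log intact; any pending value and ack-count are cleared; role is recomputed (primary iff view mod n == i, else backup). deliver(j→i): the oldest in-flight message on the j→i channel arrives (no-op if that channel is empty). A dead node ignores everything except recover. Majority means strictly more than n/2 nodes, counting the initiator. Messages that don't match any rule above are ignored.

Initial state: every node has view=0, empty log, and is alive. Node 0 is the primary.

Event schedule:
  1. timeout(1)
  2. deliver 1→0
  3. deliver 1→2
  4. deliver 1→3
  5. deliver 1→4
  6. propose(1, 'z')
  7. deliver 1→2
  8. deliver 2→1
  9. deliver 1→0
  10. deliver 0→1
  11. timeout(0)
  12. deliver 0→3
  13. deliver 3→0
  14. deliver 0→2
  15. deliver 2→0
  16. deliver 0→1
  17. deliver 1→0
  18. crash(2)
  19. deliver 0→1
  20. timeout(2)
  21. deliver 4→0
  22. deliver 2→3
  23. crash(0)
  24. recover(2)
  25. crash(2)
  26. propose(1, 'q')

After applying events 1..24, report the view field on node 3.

e1 timeout(1): 1[prim,v=1,-]
e2 deliver 1→0: 0[back,v=1,-]
e3 deliver 1→2: 2[back,v=1,-]
e4 deliver 1→3: 3[back,v=1,-]
e5 deliver 1→4: 4[back,v=1,-]
e6 propose(1,'z'): ·
e7 deliver 1→2: 2[back,v=1,z]
e8 deliver 2→1: ·
e9 deliver 1→0: 0[back,v=1,z]
e10 deliver 0→1: 1[prim,v=1,z]
e11 timeout(0): 0[back,v=2,z]
e12 deliver 0→3: 3[back,v=2,-]
e13 deliver 3→0: ·
e14 deliver 0→2: 2[prim,v=2,z]
e15 deliver 2→0: ·
e16 deliver 0→1: 1[back,v=2,z]
e17 deliver 1→0: ·
e18 crash(2): 2[✗prim,v=2,z]
e19 deliver 0→1: ·
e20 timeout(2): ·
e21 deliver 4→0: ·
e22 deliver 2→3: ·
e23 crash(0): 0[✗back,v=2,z]
e24 recover(2): 2[prim,v=2,z]

2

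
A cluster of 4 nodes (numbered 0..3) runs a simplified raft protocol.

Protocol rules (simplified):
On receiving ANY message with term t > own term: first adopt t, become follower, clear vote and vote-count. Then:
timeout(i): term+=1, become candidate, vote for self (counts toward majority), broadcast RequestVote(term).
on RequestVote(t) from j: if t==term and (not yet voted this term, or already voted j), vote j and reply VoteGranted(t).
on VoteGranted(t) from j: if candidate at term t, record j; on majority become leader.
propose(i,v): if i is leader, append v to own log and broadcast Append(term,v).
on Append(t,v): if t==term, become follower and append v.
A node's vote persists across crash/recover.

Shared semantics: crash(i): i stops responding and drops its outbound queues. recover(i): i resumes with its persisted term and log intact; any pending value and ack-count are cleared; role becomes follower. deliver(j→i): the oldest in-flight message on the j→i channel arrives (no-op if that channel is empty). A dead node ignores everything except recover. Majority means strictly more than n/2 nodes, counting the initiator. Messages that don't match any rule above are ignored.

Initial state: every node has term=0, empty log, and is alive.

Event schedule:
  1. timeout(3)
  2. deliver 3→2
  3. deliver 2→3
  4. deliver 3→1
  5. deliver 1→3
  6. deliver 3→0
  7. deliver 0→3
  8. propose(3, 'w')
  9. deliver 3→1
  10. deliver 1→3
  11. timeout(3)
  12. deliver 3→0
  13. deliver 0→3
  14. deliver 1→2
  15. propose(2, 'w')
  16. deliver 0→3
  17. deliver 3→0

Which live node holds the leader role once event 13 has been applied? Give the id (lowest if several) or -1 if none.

-1

1. timeout(3):  <3:cand t1 ->
2. deliver 3→2:  <2:foll t1 ->
3. deliver 2→3:  nop
4. deliver 3→1:  <1:foll t1 ->
5. deliver 1→3:  <3:lead t1 ->
6. deliver 3→0:  <0:foll t1 ->
7. deliver 0→3:  nop
8. propose(3,'w'):  <3:lead t1 w>
9. deliver 3→1:  <1:foll t1 w>
10. deliver 1→3:  nop
11. timeout(3):  <3:cand t2 w>
12. deliver 3→0:  <0:foll t1 w>
13. deliver 0→3:  nop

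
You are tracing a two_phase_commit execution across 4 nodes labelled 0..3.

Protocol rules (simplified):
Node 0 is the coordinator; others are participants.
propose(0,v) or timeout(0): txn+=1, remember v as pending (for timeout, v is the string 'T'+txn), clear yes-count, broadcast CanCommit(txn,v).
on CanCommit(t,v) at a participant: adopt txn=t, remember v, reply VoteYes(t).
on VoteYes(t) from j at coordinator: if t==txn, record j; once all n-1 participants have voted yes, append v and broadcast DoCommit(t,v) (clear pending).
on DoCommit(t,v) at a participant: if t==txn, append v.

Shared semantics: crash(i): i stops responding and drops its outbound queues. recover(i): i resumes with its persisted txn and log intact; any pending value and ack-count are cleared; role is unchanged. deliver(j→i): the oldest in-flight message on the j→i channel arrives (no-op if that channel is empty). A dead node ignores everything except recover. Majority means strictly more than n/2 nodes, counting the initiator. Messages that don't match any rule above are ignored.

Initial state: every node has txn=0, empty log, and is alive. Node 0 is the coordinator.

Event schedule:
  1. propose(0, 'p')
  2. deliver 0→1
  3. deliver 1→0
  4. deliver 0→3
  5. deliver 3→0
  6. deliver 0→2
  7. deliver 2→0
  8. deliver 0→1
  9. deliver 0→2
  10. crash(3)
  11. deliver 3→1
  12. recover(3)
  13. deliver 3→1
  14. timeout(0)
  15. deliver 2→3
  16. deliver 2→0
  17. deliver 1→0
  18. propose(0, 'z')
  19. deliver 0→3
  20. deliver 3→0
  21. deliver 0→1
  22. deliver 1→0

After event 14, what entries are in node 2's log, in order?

[1] propose(0,'p') → N0(coor t1 [-])
[2] deliver 0→1 → N1(part t1 [-])
[3] deliver 1→0 → ∅
[4] deliver 0→3 → N3(part t1 [-])
[5] deliver 3→0 → ∅
[6] deliver 0→2 → N2(part t1 [-])
[7] deliver 2→0 → N0(coor t1 [p])
[8] deliver 0→1 → N1(part t1 [p])
[9] deliver 0→2 → N2(part t1 [p])
[10] crash(3) → N3(✗part t1 [-])
[11] deliver 3→1 → ∅
[12] recover(3) → N3(part t1 [-])
[13] deliver 3→1 → ∅
[14] timeout(0) → N0(coor t2 [p])

p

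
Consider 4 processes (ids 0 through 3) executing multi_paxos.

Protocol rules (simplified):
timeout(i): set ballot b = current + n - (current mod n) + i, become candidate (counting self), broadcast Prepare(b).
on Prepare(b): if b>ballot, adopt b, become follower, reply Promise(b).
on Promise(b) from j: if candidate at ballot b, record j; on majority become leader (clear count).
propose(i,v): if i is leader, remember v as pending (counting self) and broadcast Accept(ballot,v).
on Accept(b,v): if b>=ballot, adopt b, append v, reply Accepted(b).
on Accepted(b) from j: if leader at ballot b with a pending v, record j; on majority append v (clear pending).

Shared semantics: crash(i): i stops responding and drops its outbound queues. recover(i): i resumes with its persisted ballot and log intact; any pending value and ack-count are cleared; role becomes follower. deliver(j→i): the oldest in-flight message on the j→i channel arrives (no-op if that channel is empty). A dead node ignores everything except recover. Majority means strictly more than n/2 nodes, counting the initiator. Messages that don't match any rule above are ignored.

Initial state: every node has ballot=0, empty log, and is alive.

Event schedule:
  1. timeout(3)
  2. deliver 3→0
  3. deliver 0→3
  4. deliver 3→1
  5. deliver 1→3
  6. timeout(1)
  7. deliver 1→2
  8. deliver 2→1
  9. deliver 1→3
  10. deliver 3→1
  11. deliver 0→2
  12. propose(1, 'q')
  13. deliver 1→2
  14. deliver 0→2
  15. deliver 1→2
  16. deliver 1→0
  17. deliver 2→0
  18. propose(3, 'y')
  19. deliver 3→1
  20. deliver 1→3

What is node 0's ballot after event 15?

7

after 1 — timeout(3): n3:cand/b7/[-]
after 2 — deliver 3→0: n0:foll/b7/[-]
after 3 — deliver 0→3: ·
after 4 — deliver 3→1: n1:foll/b7/[-]
after 5 — deliver 1→3: n3:lead/b7/[-]
after 6 — timeout(1): n1:cand/b9/[-]
after 7 — deliver 1→2: n2:foll/b9/[-]
after 8 — deliver 2→1: ·
after 9 — deliver 1→3: n3:foll/b9/[-]
after 10 — deliver 3→1: n1:lead/b9/[-]
after 11 — deliver 0→2: ·
after 12 — propose(1,'q'): ·
after 13 — deliver 1→2: n2:foll/b9/[q]
after 14 — deliver 0→2: ·
after 15 — deliver 1→2: ·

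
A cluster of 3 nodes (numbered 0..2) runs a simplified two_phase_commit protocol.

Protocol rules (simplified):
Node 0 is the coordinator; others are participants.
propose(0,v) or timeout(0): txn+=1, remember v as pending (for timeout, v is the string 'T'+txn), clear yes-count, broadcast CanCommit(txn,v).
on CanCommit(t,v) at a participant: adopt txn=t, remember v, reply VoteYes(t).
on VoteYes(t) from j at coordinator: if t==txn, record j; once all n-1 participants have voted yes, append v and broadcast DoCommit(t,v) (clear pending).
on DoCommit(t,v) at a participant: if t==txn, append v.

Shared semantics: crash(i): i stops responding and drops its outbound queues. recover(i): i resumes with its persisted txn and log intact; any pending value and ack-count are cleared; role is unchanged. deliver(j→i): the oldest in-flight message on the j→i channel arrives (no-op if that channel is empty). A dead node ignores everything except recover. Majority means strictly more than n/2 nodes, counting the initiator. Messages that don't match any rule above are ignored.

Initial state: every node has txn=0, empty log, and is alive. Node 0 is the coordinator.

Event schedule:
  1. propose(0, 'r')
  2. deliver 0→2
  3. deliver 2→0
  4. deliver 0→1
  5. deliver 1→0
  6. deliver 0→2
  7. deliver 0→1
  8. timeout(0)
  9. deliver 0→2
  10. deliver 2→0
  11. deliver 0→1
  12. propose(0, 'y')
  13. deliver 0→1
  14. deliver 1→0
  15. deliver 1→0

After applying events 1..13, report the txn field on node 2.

2

1. propose(0,'r'):  <0:coor t1 ->
2. deliver 0→2:  <2:part t1 ->
3. deliver 2→0:  nop
4. deliver 0→1:  <1:part t1 ->
5. deliver 1→0:  <0:coor t1 r>
6. deliver 0→2:  <2:part t1 r>
7. deliver 0→1:  <1:part t1 r>
8. timeout(0):  <0:coor t2 r>
9. deliver 0→2:  <2:part t2 r>
10. deliver 2→0:  nop
11. deliver 0→1:  <1:part t2 r>
12. propose(0,'y'):  <0:coor t3 r>
13. deliver 0→1:  <1:part t3 r>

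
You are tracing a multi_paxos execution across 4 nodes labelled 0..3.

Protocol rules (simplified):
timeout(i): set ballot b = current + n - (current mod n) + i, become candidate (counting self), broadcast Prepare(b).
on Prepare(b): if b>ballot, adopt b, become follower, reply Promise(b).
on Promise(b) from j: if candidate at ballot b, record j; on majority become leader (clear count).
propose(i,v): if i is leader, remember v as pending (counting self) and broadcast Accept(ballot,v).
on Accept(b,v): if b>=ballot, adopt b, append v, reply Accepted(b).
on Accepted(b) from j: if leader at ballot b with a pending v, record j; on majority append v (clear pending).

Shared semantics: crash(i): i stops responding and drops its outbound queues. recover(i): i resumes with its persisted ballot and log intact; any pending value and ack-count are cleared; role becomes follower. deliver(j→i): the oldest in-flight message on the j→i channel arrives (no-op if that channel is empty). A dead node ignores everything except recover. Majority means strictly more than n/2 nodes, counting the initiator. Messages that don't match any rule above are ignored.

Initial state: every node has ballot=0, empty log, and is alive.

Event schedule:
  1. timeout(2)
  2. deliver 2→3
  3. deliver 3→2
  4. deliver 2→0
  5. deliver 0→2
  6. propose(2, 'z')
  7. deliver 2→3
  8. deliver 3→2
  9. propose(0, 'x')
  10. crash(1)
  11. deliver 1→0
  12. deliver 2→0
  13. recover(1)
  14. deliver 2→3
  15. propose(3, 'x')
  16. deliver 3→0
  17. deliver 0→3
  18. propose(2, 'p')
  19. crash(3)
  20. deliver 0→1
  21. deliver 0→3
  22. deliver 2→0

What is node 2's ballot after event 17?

e1 timeout(2): 2[cand,b=6,-]
e2 deliver 2→3: 3[foll,b=6,-]
e3 deliver 3→2: ·
e4 deliver 2→0: 0[foll,b=6,-]
e5 deliver 0→2: 2[lead,b=6,-]
e6 propose(2,'z'): ·
e7 deliver 2→3: 3[foll,b=6,z]
e8 deliver 3→2: ·
e9 propose(0,'x'): ·
e10 crash(1): 1[✗foll,b=0,-]
e11 deliver 1→0: ·
e12 deliver 2→0: 0[foll,b=6,z]
e13 recover(1): 1[foll,b=0,-]
e14 deliver 2→3: ·
e15 propose(3,'x'): ·
e16 deliver 3→0: ·
e17 deliver 0→3: ·

6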